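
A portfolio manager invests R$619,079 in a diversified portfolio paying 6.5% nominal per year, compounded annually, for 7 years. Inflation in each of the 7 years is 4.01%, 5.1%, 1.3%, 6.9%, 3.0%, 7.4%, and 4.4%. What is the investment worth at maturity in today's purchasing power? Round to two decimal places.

Nominal value at maturity: R$619,079 × (1 + 6.5%)^7 ≈ R$962,040.44.
Price-level factor over 7 years: 1.0401 × 1.051 × 1.013 × 1.069 × 1.030 × 1.074 × 1.044 ≈ 1.3671210418.
Dividing the nominal maturity value by the price-level factor gives the value in today's money.

R$703,698.07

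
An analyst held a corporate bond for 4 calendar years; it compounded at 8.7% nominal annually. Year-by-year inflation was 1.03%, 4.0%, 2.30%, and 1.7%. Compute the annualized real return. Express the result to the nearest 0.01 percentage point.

6.31%

Cumulative inflation factor: 1.0103 × 1.040 × 1.0230 × 1.017 ≈ 1.09315.
Nominal growth factor: 1.39611. Real growth factor = 1.39611 / 1.09315 ≈ 1.27714.
Annualized: 1.27714^(1/4) − 1 ≈ 0.06306.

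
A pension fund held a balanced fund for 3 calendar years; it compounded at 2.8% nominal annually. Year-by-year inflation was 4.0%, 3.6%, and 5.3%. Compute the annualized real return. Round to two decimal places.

-1.44%

Cumulative inflation factor: 1.040 × 1.036 × 1.053 ≈ 1.13454.
Nominal growth factor: 1.08637. Real growth factor = 1.08637 / 1.13454 ≈ 0.95754.
Annualized: 0.95754^(1/3) − 1 ≈ -0.01436.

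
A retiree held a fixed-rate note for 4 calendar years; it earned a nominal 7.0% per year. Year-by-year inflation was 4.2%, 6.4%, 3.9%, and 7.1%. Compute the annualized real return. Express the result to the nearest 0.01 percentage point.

Cumulative inflation factor: 1.042 × 1.064 × 1.039 × 1.071 ≈ 1.23371.
Nominal growth factor: 1.31080. Real growth factor = 1.31080 / 1.23371 ≈ 1.06248.
Annualized: 1.06248^(1/4) − 1 ≈ 0.01527.

1.53%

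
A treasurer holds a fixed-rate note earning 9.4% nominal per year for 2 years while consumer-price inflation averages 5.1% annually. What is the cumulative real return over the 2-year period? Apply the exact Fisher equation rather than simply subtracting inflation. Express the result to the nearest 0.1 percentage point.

8.4%

The annual real rate is (1+9.4%)/(1+5.1%) − 1 = 4.0913%.
Compounded over 2 years: (1 + 0.040913)^2 − 1 ≈ 0.08350.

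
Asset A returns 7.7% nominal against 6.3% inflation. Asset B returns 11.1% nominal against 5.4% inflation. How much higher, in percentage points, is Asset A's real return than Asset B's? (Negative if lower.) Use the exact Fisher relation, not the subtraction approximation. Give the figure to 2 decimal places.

Asset A real return: 1.077/1.063 − 1 = 1.317%.
Asset B real return: 1.111/1.054 − 1 = 5.408%.
Difference: 1.317 − 5.408 = -4.091 pp.

-4.09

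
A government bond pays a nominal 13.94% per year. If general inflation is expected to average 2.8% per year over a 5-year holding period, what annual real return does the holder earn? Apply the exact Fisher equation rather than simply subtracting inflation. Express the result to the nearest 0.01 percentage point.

With constant rates the annual real return is the same each year: (1+13.94%)/(1+2.8%) − 1 = 0.10837.

10.84%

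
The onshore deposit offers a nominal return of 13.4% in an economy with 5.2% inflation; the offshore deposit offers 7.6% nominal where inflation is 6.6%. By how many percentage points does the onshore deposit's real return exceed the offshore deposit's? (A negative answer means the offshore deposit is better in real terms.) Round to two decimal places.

The onshore deposit real return: 1.134/1.052 − 1 = 7.795%.
The offshore deposit real return: 1.076/1.066 − 1 = 0.938%.
Difference: 7.795 − 0.938 = 6.857 pp.

6.86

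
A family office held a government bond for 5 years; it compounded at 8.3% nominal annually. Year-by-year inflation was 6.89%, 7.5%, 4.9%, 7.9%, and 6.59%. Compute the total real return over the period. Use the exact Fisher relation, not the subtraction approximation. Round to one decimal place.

7.5%

Cumulative inflation factor: 1.0689 × 1.075 × 1.049 × 1.079 × 1.0659 ≈ 1.38631.
Nominal growth factor: 1.48985. Real growth factor = 1.48985 / 1.38631 ≈ 1.07469.
Total real return ≈ 7.4690%.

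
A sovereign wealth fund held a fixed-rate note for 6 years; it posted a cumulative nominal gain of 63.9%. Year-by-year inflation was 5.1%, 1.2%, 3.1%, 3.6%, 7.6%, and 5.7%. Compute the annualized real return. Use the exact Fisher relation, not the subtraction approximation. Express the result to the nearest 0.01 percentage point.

4.04%

Cumulative inflation factor: 1.051 × 1.012 × 1.031 × 1.036 × 1.076 × 1.057 ≈ 1.29208.
Nominal growth factor: 1.63900. Real growth factor = 1.63900 / 1.29208 ≈ 1.26850.
Annualized: 1.26850^(1/6) − 1 ≈ 0.04044.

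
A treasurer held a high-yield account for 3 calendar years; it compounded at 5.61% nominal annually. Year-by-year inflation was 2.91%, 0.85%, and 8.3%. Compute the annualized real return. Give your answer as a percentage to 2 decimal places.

1.57%

Cumulative inflation factor: 1.0291 × 1.0085 × 1.083 ≈ 1.12399.
Nominal growth factor: 1.17792. Real growth factor = 1.17792 / 1.12399 ≈ 1.04798.
Annualized: 1.04798^(1/3) − 1 ≈ 0.01574.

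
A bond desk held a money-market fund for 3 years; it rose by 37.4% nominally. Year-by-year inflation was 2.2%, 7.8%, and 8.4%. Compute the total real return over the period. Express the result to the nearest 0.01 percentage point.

Cumulative inflation factor: 1.022 × 1.078 × 1.084 ≈ 1.19426.
Nominal growth factor: 1.37400. Real growth factor = 1.37400 / 1.19426 ≈ 1.15050.
Total real return ≈ 15.0503%.

15.05%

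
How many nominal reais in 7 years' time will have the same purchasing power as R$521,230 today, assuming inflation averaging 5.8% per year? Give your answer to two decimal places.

Cumulative price-level factor: (1+5.8%)^7 ≈ 1.4838830495.
The nominal amount required is R$521,230 scaled up by that factor.

R$773,444.36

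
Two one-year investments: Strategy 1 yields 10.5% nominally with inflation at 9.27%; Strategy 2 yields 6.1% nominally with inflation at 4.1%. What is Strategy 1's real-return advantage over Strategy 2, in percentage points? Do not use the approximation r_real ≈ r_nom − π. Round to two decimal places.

Strategy 1 real return: 1.105/1.0927 − 1 = 1.126%.
Strategy 2 real return: 1.061/1.041 − 1 = 1.921%.
Difference: 1.126 − 1.921 = -0.795 pp.

-0.80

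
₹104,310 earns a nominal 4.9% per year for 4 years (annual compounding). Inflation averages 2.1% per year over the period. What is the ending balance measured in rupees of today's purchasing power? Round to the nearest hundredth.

Nominal value at maturity: ₹104,310 × (1 + 4.9%)^4 ≈ ₹126,307.14.
Price-level factor over 4 years: (1 + 2.1%)^4 ≈ 1.0866832385.
The maturity value deflated by that factor is the answer in today's purchasing power.

₹116,231.79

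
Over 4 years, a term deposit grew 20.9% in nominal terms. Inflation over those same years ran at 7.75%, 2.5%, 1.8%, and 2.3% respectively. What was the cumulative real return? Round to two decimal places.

Cumulative inflation factor: 1.0775 × 1.025 × 1.018 × 1.023 ≈ 1.15018.
Nominal growth factor: 1.20900. Real growth factor = 1.20900 / 1.15018 ≈ 1.05114.
Total real return ≈ 5.1143%.

5.11%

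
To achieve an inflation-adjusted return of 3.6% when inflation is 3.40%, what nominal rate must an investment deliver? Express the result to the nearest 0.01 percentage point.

By the Fisher equation, 1 + r_nom = (1 + 3.6%)(1 + 3.40%) = 1.036 × 1.0340 = 1.071224.
So r_nom = 7.1224%.

7.12%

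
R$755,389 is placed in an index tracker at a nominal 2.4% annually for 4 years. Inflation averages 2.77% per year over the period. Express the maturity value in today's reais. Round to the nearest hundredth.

Nominal value at maturity: R$755,389 × (1 + 2.4%)^4 ≈ R$830,558.99.
Price-level factor over 4 years: (1 + 2.77%)^4 ≈ 1.1154893445.
The maturity value deflated by that factor is the answer in today's purchasing power.

R$744,569.18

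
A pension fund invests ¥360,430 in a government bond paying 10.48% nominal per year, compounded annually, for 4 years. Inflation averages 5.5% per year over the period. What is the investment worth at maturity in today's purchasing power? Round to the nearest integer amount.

¥433,457

Nominal value at maturity: ¥360,430 × (1 + 10.48%)^4 ≈ ¥536,977.
Price-level factor over 4 years: (1 + 5.5%)^4 ≈ 1.2388246506.
The maturity value deflated by that factor is the answer in today's purchasing power.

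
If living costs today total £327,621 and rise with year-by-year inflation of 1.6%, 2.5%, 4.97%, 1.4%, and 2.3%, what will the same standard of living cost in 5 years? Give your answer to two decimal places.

£371,507.93

Cumulative price-level factor: 1.016 × 1.025 × 1.0497 × 1.014 × 1.023 ≈ 1.1339564072.
Multiplying £327,621 by the price-level factor gives the future nominal sum.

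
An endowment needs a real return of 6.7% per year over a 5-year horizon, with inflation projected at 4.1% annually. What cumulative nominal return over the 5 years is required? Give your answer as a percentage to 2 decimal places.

Required annual nominal rate: (1+6.7%)(1+4.1%) − 1 = 11.0747%.
Cumulative over 5 years: (1 + 0.110747)^5 − 1 ≈ 0.69074.

69.07%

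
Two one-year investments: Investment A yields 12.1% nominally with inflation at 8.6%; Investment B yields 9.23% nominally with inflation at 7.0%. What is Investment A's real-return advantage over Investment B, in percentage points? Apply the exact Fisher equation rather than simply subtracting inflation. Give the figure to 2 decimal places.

1.14

Investment A real return: 1.121/1.086 − 1 = 3.223%.
Investment B real return: 1.0923/1.070 − 1 = 2.084%.
Difference: 3.223 − 2.084 = 1.139 pp.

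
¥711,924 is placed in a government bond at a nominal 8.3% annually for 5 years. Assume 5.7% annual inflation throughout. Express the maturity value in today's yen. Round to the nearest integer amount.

¥803,898

Nominal value at maturity: ¥711,924 × (1 + 8.3%)^5 ≈ ¥1,060,659.
Price-level factor over 5 years: (1 + 5.7%)^5 ≈ 1.3193953117.
Dividing the nominal maturity value by the price-level factor gives the value in today's money.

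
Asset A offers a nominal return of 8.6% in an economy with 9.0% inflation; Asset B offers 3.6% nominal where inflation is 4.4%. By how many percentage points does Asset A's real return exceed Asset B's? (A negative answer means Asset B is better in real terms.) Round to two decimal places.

Asset A real return: 1.086/1.090 − 1 = -0.367%.
Asset B real return: 1.036/1.044 − 1 = -0.766%.
Difference: -0.367 − (-0.766) = 0.399 pp.

0.40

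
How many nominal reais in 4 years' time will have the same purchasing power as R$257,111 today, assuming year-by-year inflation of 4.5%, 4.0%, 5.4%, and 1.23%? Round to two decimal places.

Cumulative price-level factor: 1.045 × 1.040 × 1.054 × 1.0123 ≈ 1.1595766926.
The nominal amount required is R$257,111 scaled up by that factor.

R$298,139.92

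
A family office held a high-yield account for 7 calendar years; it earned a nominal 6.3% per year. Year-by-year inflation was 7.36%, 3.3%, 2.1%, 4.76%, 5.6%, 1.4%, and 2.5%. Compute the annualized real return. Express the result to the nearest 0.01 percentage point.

2.37%

Cumulative inflation factor: 1.0736 × 1.033 × 1.021 × 1.0476 × 1.056 × 1.014 × 1.025 ≈ 1.30194.
Nominal growth factor: 1.53367. Real growth factor = 1.53367 / 1.30194 ≈ 1.17799.
Annualized: 1.17799^(1/7) − 1 ≈ 0.02368.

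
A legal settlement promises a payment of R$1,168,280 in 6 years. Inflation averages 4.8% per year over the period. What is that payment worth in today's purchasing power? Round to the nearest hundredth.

R$881,818.58

Price-level factor over 6 years: (1 + 4.8%)^6 ≈ 1.3248530073.
Purchasing power today: R$1,168,280 divided by that factor.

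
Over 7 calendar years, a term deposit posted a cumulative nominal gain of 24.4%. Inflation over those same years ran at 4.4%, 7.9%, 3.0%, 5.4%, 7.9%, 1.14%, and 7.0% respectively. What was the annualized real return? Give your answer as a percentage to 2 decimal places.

-1.95%

Cumulative inflation factor: 1.044 × 1.079 × 1.030 × 1.054 × 1.079 × 1.0114 × 1.070 ≈ 1.42800.
Nominal growth factor: 1.24400. Real growth factor = 1.24400 / 1.42800 ≈ 0.87115.
Annualized: 0.87115^(1/7) − 1 ≈ -0.01951.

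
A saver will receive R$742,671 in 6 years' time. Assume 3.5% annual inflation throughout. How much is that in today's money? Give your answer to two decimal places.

Price-level factor over 6 years: (1 + 3.5%)^6 ≈ 1.2292553263.
Purchasing power today: R$742,671 divided by that factor.

R$604,163.34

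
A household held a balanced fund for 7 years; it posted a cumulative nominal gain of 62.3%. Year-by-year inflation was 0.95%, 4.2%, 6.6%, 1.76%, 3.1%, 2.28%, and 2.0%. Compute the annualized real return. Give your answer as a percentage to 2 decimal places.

Cumulative inflation factor: 1.0095 × 1.042 × 1.066 × 1.0176 × 1.031 × 1.0228 × 1.020 ≈ 1.22732.
Nominal growth factor: 1.62300. Real growth factor = 1.62300 / 1.22732 ≈ 1.32239.
Annualized: 1.32239^(1/7) − 1 ≈ 0.04073.

4.07%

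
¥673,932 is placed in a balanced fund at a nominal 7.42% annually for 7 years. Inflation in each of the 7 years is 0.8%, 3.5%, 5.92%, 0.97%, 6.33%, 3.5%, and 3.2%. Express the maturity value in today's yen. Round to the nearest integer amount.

¥877,738

Nominal value at maturity: ¥673,932 × (1 + 7.42%)^7 ≈ ¥1,112,275.
Price-level factor over 7 years: 1.008 × 1.035 × 1.0592 × 1.0097 × 1.0633 × 1.035 × 1.032 ≈ 1.2672055642.
The maturity value deflated by that factor is the answer in today's purchasing power.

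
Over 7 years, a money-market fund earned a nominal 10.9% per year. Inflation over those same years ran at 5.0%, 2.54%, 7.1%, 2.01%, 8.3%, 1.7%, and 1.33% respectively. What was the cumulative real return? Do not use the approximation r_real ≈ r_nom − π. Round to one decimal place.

57.2%

Cumulative inflation factor: 1.050 × 1.0254 × 1.071 × 1.0201 × 1.083 × 1.017 × 1.0133 ≈ 1.31281.
Nominal growth factor: 2.06310. Real growth factor = 2.06310 / 1.31281 ≈ 1.57152.
Total real return ≈ 57.1515%.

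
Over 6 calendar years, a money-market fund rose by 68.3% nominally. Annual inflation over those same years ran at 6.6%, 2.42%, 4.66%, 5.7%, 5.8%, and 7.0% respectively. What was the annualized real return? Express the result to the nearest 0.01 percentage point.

Cumulative inflation factor: 1.066 × 1.0242 × 1.0466 × 1.057 × 1.058 × 1.070 ≈ 1.36731.
Nominal growth factor: 1.68300. Real growth factor = 1.68300 / 1.36731 ≈ 1.23088.
Annualized: 1.23088^(1/6) − 1 ≈ 0.03523.

3.52%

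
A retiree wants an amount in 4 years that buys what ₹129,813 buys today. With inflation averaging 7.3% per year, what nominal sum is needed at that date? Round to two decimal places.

Cumulative price-level factor: (1+7.3%)^4 ≈ 1.3255584662.
The nominal amount required is ₹129,813 scaled up by that factor.

₹172,074.72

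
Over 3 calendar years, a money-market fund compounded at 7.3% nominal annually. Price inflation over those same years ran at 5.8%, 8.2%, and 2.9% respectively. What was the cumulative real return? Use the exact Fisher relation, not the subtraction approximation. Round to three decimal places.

Cumulative inflation factor: 1.058 × 1.082 × 1.029 ≈ 1.17795.
Nominal growth factor: 1.23538. Real growth factor = 1.23538 / 1.17795 ≈ 1.04875.
Total real return ≈ 4.8747%.

4.875%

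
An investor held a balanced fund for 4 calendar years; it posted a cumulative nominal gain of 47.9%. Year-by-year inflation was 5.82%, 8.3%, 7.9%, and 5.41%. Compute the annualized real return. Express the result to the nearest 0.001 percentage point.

3.209%

Cumulative inflation factor: 1.0582 × 1.083 × 1.079 × 1.0541 ≈ 1.30347.
Nominal growth factor: 1.47900. Real growth factor = 1.47900 / 1.30347 ≈ 1.13467.
Annualized: 1.13467^(1/4) − 1 ≈ 0.03209.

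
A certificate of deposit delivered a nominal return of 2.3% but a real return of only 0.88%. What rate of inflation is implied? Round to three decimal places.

1.408%

From (1+r_nom) = (1+r_real)(1+π), we get 1+π = (1 + 2.3%)/(1 + 0.88%) = 1.023/1.0088 ≈ 1.01408.
So π ≈ 1.4076%.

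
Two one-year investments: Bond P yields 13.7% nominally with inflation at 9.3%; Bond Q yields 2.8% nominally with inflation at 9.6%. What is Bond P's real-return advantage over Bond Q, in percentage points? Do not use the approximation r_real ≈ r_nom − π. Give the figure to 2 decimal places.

Bond P real return: 1.137/1.093 − 1 = 4.026%.
Bond Q real return: 1.028/1.096 − 1 = -6.204%.
Difference: 4.026 − (-6.204) = 10.230 pp.

10.23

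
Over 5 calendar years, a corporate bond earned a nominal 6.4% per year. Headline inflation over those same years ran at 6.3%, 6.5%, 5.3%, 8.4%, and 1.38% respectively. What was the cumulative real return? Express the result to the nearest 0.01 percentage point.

Cumulative inflation factor: 1.063 × 1.065 × 1.053 × 1.084 × 1.0138 ≈ 1.31006.
Nominal growth factor: 1.36367. Real growth factor = 1.36367 / 1.31006 ≈ 1.04092.
Total real return ≈ 4.0915%.

4.09%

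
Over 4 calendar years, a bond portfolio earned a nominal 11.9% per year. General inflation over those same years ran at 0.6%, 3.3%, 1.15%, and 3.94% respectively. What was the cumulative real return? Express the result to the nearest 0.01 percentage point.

Cumulative inflation factor: 1.006 × 1.033 × 1.0115 × 1.0394 ≈ 1.09256.
Nominal growth factor: 1.56791. Real growth factor = 1.56791 / 1.09256 ≈ 1.43507.
Total real return ≈ 43.5071%.

43.51%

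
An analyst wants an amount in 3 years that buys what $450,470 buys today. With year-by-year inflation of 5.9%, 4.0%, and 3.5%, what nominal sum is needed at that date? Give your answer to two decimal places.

$513,494.18

Cumulative price-level factor: 1.059 × 1.040 × 1.035 = 1.1399076.
Multiplying $450,470 by the price-level factor gives the future nominal sum.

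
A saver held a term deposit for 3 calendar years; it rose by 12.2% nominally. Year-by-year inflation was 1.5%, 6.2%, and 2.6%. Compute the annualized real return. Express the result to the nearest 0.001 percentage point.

Cumulative inflation factor: 1.015 × 1.062 × 1.026 ≈ 1.10596.
Nominal growth factor: 1.12200. Real growth factor = 1.12200 / 1.10596 ≈ 1.01451.
Annualized: 1.01451^(1/3) − 1 ≈ 0.00481.

0.481%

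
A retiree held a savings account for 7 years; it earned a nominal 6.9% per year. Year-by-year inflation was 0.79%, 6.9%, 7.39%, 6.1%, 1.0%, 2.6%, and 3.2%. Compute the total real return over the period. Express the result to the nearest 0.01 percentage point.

21.51%

Cumulative inflation factor: 1.0079 × 1.069 × 1.0739 × 1.061 × 1.010 × 1.026 × 1.032 ≈ 1.31287.
Nominal growth factor: 1.59531. Real growth factor = 1.59531 / 1.31287 ≈ 1.21513.
Total real return ≈ 21.5125%.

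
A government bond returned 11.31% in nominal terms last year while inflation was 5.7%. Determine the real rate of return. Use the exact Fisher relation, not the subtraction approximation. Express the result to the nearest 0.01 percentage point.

Real return via the Fisher equation: (1 + 11.31%)/(1 + 5.7%) − 1 = 1.1131/1.057 − 1 ≈ 0.05307.

5.31%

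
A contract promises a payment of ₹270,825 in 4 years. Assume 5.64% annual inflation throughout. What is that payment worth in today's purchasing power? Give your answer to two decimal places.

₹217,457.90

Price-level factor over 4 years: (1 + 5.64%)^4 ≈ 1.2454135031.
Purchasing power today: ₹270,825 divided by that factor.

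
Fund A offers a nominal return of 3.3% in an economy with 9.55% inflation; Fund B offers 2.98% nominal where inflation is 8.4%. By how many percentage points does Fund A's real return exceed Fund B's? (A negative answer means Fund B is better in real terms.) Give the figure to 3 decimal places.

Fund A real return: 1.033/1.0955 − 1 = -5.7052%.
Fund B real return: 1.0298/1.084 − 1 = -5.0000%.
Difference: -5.7052 − (-5.0000) = -0.7052 pp.

-0.705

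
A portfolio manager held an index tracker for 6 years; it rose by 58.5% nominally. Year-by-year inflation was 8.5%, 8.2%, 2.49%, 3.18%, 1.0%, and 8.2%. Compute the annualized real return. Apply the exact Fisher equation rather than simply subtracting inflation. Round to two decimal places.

Cumulative inflation factor: 1.085 × 1.082 × 1.0249 × 1.0318 × 1.010 × 1.082 ≈ 1.35670.
Nominal growth factor: 1.58500. Real growth factor = 1.58500 / 1.35670 ≈ 1.16828.
Annualized: 1.16828^(1/6) − 1 ≈ 0.02626.

2.63%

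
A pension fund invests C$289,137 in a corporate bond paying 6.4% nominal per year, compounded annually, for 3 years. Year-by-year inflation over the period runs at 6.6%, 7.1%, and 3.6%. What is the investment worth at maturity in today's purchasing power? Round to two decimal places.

C$294,457.16

Nominal value at maturity: C$289,137 × (1 + 6.4%)^3 ≈ C$348,280.01.
Price-level factor over 3 years: 1.066 × 1.071 × 1.036 = 1.182786696.
The maturity value deflated by that factor is the answer in today's purchasing power.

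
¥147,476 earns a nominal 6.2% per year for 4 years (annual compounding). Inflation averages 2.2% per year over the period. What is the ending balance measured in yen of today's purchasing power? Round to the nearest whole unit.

Nominal value at maturity: ¥147,476 × (1 + 6.2%)^4 ≈ ¥187,594.
Price-level factor over 4 years: (1 + 2.2%)^4 ≈ 1.0909468263.
The maturity value deflated by that factor is the answer in today's purchasing power.

¥171,955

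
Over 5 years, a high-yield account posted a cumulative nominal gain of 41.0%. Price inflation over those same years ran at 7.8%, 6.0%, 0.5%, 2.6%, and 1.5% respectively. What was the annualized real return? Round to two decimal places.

Cumulative inflation factor: 1.078 × 1.060 × 1.005 × 1.026 × 1.015 ≈ 1.19593.
Nominal growth factor: 1.41000. Real growth factor = 1.41000 / 1.19593 ≈ 1.17900.
Annualized: 1.17900^(1/5) − 1 ≈ 0.03348.

3.35%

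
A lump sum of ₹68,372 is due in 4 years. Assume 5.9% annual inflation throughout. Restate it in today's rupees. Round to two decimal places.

Price-level factor over 4 years: (1 + 5.9%)^4 ≈ 1.2577196334.
Purchasing power today: ₹68,372 divided by that factor.

₹54,361.88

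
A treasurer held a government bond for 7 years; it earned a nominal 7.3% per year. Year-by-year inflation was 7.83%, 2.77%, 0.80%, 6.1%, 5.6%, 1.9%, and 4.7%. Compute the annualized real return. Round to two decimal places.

Cumulative inflation factor: 1.0783 × 1.0277 × 1.0080 × 1.061 × 1.056 × 1.019 × 1.047 ≈ 1.33526.
Nominal growth factor: 1.63756. Real growth factor = 1.63756 / 1.33526 ≈ 1.22640.
Annualized: 1.22640^(1/7) − 1 ≈ 0.02958.

2.96%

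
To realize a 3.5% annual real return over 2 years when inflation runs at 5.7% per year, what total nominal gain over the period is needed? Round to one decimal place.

Required annual nominal rate: (1+3.5%)(1+5.7%) − 1 = 9.3995%.
Cumulative over 2 years: (1 + 0.093995)^2 − 1 ≈ 0.19683.

19.7%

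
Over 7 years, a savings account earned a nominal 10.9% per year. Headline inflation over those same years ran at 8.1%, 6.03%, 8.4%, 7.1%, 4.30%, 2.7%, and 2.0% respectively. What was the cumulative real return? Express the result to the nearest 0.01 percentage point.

Cumulative inflation factor: 1.081 × 1.0603 × 1.084 × 1.071 × 1.0430 × 1.027 × 1.020 ≈ 1.45388.
Nominal growth factor: 2.06310. Real growth factor = 2.06310 / 1.45388 ≈ 1.41903.
Total real return ≈ 41.9034%.

41.90%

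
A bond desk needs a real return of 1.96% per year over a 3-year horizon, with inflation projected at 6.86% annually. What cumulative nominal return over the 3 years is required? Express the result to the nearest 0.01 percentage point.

Required annual nominal rate: (1+1.96%)(1+6.86%) − 1 = 8.954456%.
Cumulative over 3 years: (1 + 0.08954456)^3 − 1 ≈ 0.29341.

29.34%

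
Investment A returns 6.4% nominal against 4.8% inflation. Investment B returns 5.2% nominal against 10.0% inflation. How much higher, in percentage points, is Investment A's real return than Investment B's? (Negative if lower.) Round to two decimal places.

Investment A real return: 1.064/1.048 − 1 = 1.527%.
Investment B real return: 1.052/1.100 − 1 = -4.364%.
Difference: 1.527 − (-4.364) = 5.891 pp.

5.89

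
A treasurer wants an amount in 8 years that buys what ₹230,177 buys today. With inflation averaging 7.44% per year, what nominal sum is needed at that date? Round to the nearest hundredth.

Cumulative price-level factor: (1+7.44%)^8 ≈ 1.7755299288.
Multiplying ₹230,177 by the price-level factor gives the future nominal sum.

₹408,686.15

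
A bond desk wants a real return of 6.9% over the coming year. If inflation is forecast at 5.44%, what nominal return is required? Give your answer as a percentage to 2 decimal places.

By the Fisher equation, 1 + r_nom = (1 + 6.9%)(1 + 5.44%) = 1.069 × 1.0544 = 1.1271536.
So r_nom = 12.71536%.

12.72%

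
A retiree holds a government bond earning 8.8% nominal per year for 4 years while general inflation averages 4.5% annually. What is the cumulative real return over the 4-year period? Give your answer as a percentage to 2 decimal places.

The annual real rate is (1+8.8%)/(1+4.5%) − 1 = 4.1148%.
Compounded over 4 years: (1 + 0.041148)^4 − 1 ≈ 0.17503.

17.50%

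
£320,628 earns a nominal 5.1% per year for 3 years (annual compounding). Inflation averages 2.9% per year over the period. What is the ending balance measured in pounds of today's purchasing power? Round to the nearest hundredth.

Nominal value at maturity: £320,628 × (1 + 5.1%)^3 ≈ £372,228.48.
Price-level factor over 3 years: (1 + 2.9%)^3 = 1.089547389.
The maturity value deflated by that factor is the answer in today's purchasing power.

£341,635.88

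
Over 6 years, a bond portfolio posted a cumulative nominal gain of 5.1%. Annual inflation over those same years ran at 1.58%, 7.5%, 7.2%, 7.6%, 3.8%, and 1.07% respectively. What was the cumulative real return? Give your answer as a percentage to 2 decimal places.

Cumulative inflation factor: 1.0158 × 1.075 × 1.072 × 1.076 × 1.038 × 1.0107 ≈ 1.32143.
Nominal growth factor: 1.05100. Real growth factor = 1.05100 / 1.32143 ≈ 0.79535.
Total real return ≈ -20.4648%.

-20.46%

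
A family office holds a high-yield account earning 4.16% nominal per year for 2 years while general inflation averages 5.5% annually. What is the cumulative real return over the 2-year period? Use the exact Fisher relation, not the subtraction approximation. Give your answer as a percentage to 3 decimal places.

The annual real rate is (1+4.16%)/(1+5.5%) − 1 = -1.2701%.
Compounded over 2 years: (1 + -0.012701)^2 − 1 ≈ -0.02524.

-2.524%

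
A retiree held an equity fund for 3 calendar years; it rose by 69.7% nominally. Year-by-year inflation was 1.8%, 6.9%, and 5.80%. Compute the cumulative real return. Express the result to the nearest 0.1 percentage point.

47.4%

Cumulative inflation factor: 1.018 × 1.069 × 1.0580 ≈ 1.15136.
Nominal growth factor: 1.69700. Real growth factor = 1.69700 / 1.15136 ≈ 1.47391.
Total real return ≈ 47.3909%.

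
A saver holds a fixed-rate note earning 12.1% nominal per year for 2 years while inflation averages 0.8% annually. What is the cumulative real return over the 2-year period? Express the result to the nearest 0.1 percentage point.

23.7%

The annual real rate is (1+12.1%)/(1+0.8%) − 1 = 11.2103%.
Compounded over 2 years: (1 + 0.112103)^2 − 1 ≈ 0.23677.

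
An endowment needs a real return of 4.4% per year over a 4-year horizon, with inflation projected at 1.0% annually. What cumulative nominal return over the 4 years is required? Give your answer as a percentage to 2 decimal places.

23.62%

Required annual nominal rate: (1+4.4%)(1+1.0%) − 1 = 5.444%.
Cumulative over 4 years: (1 + 0.05444)^4 − 1 ≈ 0.23620.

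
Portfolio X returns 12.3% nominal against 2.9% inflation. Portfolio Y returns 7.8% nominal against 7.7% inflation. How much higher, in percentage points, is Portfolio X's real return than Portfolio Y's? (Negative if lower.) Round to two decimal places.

Portfolio X real return: 1.123/1.029 − 1 = 9.135%.
Portfolio Y real return: 1.078/1.077 − 1 = 0.093%.
Difference: 9.135 − 0.093 = 9.042 pp.

9.04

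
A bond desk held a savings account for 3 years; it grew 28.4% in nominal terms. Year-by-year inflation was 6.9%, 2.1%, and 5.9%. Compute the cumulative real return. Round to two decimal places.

Cumulative inflation factor: 1.069 × 1.021 × 1.059 ≈ 1.15584.
Nominal growth factor: 1.28400. Real growth factor = 1.28400 / 1.15584 ≈ 1.11088.
Total real return ≈ 11.0876%.

11.09%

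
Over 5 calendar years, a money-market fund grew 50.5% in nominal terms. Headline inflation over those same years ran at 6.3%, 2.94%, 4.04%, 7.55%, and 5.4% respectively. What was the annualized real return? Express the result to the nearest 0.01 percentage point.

3.12%

Cumulative inflation factor: 1.063 × 1.0294 × 1.0404 × 1.0755 × 1.054 ≈ 1.29053.
Nominal growth factor: 1.50500. Real growth factor = 1.50500 / 1.29053 ≈ 1.16619.
Annualized: 1.16619^(1/5) − 1 ≈ 0.03123.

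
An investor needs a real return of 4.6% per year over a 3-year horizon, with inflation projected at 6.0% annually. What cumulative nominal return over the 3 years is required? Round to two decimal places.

Required annual nominal rate: (1+4.6%)(1+6.0%) − 1 = 10.876%.
Cumulative over 3 years: (1 + 0.10876)^3 − 1 ≈ 0.36305.

36.31%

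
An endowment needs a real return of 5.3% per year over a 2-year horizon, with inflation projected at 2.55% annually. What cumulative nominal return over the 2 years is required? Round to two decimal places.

Required annual nominal rate: (1+5.3%)(1+2.55%) − 1 = 7.98515%.
Cumulative over 2 years: (1 + 0.0798515)^2 − 1 ≈ 0.16608.

16.61%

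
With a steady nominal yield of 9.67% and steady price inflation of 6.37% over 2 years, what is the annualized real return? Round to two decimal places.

3.10%

With constant rates the annual real return is the same each year: (1+9.67%)/(1+6.37%) − 1 = 0.03102.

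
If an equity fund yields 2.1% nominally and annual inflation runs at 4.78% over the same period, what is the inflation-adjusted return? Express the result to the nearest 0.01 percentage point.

Real return via the Fisher equation: (1 + 2.1%)/(1 + 4.78%) − 1 = 1.021/1.0478 − 1 ≈ -0.02558.

-2.56%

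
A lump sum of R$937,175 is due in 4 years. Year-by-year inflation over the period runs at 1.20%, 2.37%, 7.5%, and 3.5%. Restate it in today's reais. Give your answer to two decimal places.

R$813,052.64

Price-level factor over 4 years: 1.0120 × 1.0237 × 1.075 × 1.035 ≈ 1.1526621431.
Purchasing power today: R$937,175 divided by that factor.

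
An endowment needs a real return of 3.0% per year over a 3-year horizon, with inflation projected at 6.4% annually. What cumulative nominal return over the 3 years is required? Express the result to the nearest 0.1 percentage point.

31.6%

Required annual nominal rate: (1+3.0%)(1+6.4%) − 1 = 9.592%.
Cumulative over 3 years: (1 + 0.09592)^3 − 1 ≈ 0.31624.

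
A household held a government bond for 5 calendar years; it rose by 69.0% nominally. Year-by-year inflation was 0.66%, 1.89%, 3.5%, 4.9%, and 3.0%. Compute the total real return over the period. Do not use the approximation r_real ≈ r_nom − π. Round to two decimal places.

Cumulative inflation factor: 1.0066 × 1.0189 × 1.035 × 1.049 × 1.030 ≈ 1.14694.
Nominal growth factor: 1.69000. Real growth factor = 1.69000 / 1.14694 ≈ 1.47348.
Total real return ≈ 47.3483%.

47.35%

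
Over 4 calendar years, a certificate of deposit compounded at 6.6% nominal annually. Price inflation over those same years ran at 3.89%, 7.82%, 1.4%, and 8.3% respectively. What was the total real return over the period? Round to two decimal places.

4.98%

Cumulative inflation factor: 1.0389 × 1.0782 × 1.014 × 1.083 ≈ 1.23010.
Nominal growth factor: 1.29130. Real growth factor = 1.29130 / 1.23010 ≈ 1.04976.
Total real return ≈ 4.9758%.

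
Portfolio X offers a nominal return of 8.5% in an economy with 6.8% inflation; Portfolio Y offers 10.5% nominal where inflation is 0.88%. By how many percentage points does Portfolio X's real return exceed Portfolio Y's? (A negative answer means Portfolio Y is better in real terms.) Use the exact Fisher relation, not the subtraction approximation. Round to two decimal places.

Portfolio X real return: 1.085/1.068 − 1 = 1.592%.
Portfolio Y real return: 1.105/1.0088 − 1 = 9.536%.
Difference: 1.592 − 9.536 = -7.944 pp.

-7.94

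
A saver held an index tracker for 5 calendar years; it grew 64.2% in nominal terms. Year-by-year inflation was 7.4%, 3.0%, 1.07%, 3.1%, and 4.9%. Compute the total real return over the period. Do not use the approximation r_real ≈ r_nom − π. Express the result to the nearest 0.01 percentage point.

Cumulative inflation factor: 1.074 × 1.030 × 1.0107 × 1.031 × 1.049 ≈ 1.20920.
Nominal growth factor: 1.64200. Real growth factor = 1.64200 / 1.20920 ≈ 1.35792.
Total real return ≈ 35.7923%.

35.79%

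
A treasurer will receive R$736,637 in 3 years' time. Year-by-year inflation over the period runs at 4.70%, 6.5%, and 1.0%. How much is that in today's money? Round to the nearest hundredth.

Price-level factor over 3 years: 1.0470 × 1.065 × 1.010 = 1.12620555.
Purchasing power today: R$736,637 divided by that factor.

R$654,087.52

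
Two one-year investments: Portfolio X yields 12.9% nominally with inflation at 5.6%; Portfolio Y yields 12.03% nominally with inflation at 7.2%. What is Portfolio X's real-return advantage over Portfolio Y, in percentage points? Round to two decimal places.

2.41

Portfolio X real return: 1.129/1.056 − 1 = 6.913%.
Portfolio Y real return: 1.1203/1.072 − 1 = 4.506%.
Difference: 6.913 − 4.506 = 2.407 pp.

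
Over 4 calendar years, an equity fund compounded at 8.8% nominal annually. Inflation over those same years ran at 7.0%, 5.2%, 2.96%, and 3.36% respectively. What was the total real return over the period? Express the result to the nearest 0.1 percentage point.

Cumulative inflation factor: 1.070 × 1.052 × 1.0296 × 1.0336 ≈ 1.19790.
Nominal growth factor: 1.40125. Real growth factor = 1.40125 / 1.19790 ≈ 1.16976.
Total real return ≈ 16.9755%.

17.0%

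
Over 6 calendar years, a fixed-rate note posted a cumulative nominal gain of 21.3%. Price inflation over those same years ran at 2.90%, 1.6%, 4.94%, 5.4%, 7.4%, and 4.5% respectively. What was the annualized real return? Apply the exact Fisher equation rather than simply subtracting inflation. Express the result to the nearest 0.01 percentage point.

Cumulative inflation factor: 1.0290 × 1.016 × 1.0494 × 1.054 × 1.074 × 1.045 ≈ 1.29781.
Nominal growth factor: 1.21300. Real growth factor = 1.21300 / 1.29781 ≈ 0.93465.
Annualized: 0.93465^(1/6) − 1 ≈ -0.01120.

-1.12%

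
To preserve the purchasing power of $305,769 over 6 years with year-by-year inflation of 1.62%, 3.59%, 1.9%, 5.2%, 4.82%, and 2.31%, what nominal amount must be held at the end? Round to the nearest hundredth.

$370,034.86

Cumulative price-level factor: 1.0162 × 1.0359 × 1.019 × 1.052 × 1.0482 × 1.0231 ≈ 1.2101778159.
Multiplying $305,769 by the price-level factor gives the future nominal sum.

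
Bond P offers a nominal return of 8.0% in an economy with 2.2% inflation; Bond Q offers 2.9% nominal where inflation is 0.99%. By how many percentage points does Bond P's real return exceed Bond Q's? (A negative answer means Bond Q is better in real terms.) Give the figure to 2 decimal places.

Bond P real return: 1.080/1.022 − 1 = 5.675%.
Bond Q real return: 1.029/1.0099 − 1 = 1.891%.
Difference: 5.675 − 1.891 = 3.784 pp.

3.78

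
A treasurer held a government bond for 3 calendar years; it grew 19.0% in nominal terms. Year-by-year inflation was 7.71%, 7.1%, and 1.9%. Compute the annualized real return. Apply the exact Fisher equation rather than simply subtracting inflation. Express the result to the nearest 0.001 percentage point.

Cumulative inflation factor: 1.0771 × 1.071 × 1.019 ≈ 1.17549.
Nominal growth factor: 1.19000. Real growth factor = 1.19000 / 1.17549 ≈ 1.01234.
Annualized: 1.01234^(1/3) − 1 ≈ 0.00410.

0.410%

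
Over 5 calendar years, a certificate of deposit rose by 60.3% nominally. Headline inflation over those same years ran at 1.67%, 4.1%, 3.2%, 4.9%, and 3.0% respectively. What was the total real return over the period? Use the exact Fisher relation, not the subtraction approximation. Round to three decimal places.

35.831%

Cumulative inflation factor: 1.0167 × 1.041 × 1.032 × 1.049 × 1.030 ≈ 1.18015.
Nominal growth factor: 1.60300. Real growth factor = 1.60300 / 1.18015 ≈ 1.35831.
Total real return ≈ 35.8306%.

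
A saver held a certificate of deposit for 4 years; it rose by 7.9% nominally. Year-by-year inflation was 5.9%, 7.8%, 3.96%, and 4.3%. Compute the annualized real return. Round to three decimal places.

-3.375%

Cumulative inflation factor: 1.059 × 1.078 × 1.0396 × 1.043 ≈ 1.23784.
Nominal growth factor: 1.07900. Real growth factor = 1.07900 / 1.23784 ≈ 0.87168.
Annualized: 0.87168^(1/4) − 1 ≈ -0.03375.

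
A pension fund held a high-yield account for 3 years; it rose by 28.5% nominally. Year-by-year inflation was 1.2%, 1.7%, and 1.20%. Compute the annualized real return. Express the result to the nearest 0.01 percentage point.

Cumulative inflation factor: 1.012 × 1.017 × 1.0120 ≈ 1.04155.
Nominal growth factor: 1.28500. Real growth factor = 1.28500 / 1.04155 ≈ 1.23373.
Annualized: 1.23373^(1/3) − 1 ≈ 0.07252.

7.25%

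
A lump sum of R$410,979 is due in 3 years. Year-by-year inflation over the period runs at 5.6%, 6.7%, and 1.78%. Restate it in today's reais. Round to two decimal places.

Price-level factor over 3 years: 1.056 × 1.067 × 1.0178 = 1.1468081856.
Purchasing power today: R$410,979 divided by that factor.

R$358,367.69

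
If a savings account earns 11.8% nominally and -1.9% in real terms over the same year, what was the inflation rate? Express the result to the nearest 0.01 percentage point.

From (1+r_nom) = (1+r_real)(1+π), we get 1+π = (1 + 11.8%)/(1 − 1.9%) = 1.118/0.981 ≈ 1.13965.
So π ≈ 13.9653%.

13.97%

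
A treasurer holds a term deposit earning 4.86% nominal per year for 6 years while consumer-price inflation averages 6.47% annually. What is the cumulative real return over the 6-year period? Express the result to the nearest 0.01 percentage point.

-8.74%

The annual real rate is (1+4.86%)/(1+6.47%) − 1 = -1.5122%.
Compounded over 6 years: (1 + -0.015122)^6 − 1 ≈ -0.08737.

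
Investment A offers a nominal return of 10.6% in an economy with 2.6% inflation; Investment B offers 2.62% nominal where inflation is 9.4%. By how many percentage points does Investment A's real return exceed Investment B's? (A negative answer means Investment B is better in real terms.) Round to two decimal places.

13.99

Investment A real return: 1.106/1.026 − 1 = 7.797%.
Investment B real return: 1.0262/1.094 − 1 = -6.197%.
Difference: 7.797 − (-6.197) = 13.994 pp.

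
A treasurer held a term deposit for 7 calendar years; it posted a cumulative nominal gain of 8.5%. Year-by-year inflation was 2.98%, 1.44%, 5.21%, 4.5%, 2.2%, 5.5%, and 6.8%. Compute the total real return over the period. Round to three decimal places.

-17.961%

Cumulative inflation factor: 1.0298 × 1.0144 × 1.0521 × 1.045 × 1.022 × 1.055 × 1.068 ≈ 1.32254.
Nominal growth factor: 1.08500. Real growth factor = 1.08500 / 1.32254 ≈ 0.82039.
Total real return ≈ -17.9611%.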